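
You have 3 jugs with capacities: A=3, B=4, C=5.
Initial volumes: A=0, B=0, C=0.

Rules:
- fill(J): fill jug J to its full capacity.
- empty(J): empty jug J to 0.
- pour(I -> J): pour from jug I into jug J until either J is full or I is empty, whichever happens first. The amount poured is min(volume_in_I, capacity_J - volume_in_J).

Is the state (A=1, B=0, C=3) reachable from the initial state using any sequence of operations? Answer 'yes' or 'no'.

Answer: yes

Derivation:
BFS from (A=0, B=0, C=0):
  1. fill(B) -> (A=0 B=4 C=0)
  2. pour(B -> A) -> (A=3 B=1 C=0)
  3. pour(A -> C) -> (A=0 B=1 C=3)
  4. pour(B -> A) -> (A=1 B=0 C=3)
Target reached → yes.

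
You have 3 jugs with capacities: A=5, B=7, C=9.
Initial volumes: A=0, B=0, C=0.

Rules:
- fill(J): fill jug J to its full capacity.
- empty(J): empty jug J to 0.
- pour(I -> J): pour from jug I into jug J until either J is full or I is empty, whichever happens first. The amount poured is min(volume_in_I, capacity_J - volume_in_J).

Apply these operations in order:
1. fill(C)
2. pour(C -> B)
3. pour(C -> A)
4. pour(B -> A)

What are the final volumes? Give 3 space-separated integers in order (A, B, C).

Step 1: fill(C) -> (A=0 B=0 C=9)
Step 2: pour(C -> B) -> (A=0 B=7 C=2)
Step 3: pour(C -> A) -> (A=2 B=7 C=0)
Step 4: pour(B -> A) -> (A=5 B=4 C=0)

Answer: 5 4 0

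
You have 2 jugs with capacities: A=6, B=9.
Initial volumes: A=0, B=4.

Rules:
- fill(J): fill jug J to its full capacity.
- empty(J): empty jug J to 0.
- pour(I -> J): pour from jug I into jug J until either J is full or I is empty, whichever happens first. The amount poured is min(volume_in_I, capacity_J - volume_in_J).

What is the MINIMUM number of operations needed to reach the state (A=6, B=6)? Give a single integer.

Answer: 4

Derivation:
BFS from (A=0, B=4). One shortest path:
  1. fill(A) -> (A=6 B=4)
  2. empty(B) -> (A=6 B=0)
  3. pour(A -> B) -> (A=0 B=6)
  4. fill(A) -> (A=6 B=6)
Reached target in 4 moves.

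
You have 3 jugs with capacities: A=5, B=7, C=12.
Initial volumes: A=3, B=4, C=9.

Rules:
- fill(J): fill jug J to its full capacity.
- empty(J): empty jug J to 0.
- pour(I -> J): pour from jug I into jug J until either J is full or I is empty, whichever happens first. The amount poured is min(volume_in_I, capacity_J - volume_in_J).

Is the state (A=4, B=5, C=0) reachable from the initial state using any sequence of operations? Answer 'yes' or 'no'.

BFS from (A=3, B=4, C=9):
  1. fill(A) -> (A=5 B=4 C=9)
  2. empty(C) -> (A=5 B=4 C=0)
  3. pour(A -> C) -> (A=0 B=4 C=5)
  4. pour(B -> A) -> (A=4 B=0 C=5)
  5. pour(C -> B) -> (A=4 B=5 C=0)
Target reached → yes.

Answer: yes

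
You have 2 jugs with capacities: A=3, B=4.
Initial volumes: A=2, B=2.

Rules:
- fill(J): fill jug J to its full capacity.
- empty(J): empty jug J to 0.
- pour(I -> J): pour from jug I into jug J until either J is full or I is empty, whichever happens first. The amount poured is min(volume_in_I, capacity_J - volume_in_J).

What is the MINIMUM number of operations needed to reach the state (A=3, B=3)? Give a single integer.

BFS from (A=2, B=2). One shortest path:
  1. fill(B) -> (A=2 B=4)
  2. pour(B -> A) -> (A=3 B=3)
Reached target in 2 moves.

Answer: 2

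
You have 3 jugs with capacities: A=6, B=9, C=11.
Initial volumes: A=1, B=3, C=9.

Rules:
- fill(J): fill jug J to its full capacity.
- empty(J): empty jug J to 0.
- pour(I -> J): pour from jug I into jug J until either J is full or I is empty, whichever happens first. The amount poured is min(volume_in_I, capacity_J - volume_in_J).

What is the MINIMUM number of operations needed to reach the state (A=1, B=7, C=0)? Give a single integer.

Answer: 3

Derivation:
BFS from (A=1, B=3, C=9). One shortest path:
  1. fill(B) -> (A=1 B=9 C=9)
  2. pour(B -> C) -> (A=1 B=7 C=11)
  3. empty(C) -> (A=1 B=7 C=0)
Reached target in 3 moves.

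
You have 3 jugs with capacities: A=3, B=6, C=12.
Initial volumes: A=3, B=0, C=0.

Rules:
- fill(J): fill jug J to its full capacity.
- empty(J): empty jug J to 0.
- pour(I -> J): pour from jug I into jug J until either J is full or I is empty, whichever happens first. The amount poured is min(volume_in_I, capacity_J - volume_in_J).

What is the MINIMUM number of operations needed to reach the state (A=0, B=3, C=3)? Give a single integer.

BFS from (A=3, B=0, C=0). One shortest path:
  1. pour(A -> B) -> (A=0 B=3 C=0)
  2. fill(A) -> (A=3 B=3 C=0)
  3. pour(A -> C) -> (A=0 B=3 C=3)
Reached target in 3 moves.

Answer: 3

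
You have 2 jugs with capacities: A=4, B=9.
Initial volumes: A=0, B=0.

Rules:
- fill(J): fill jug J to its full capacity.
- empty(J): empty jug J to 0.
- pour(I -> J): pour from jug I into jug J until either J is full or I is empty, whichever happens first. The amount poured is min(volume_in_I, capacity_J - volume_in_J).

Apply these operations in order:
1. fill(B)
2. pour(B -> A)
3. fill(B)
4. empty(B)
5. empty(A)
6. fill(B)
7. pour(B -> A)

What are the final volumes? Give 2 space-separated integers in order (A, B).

Step 1: fill(B) -> (A=0 B=9)
Step 2: pour(B -> A) -> (A=4 B=5)
Step 3: fill(B) -> (A=4 B=9)
Step 4: empty(B) -> (A=4 B=0)
Step 5: empty(A) -> (A=0 B=0)
Step 6: fill(B) -> (A=0 B=9)
Step 7: pour(B -> A) -> (A=4 B=5)

Answer: 4 5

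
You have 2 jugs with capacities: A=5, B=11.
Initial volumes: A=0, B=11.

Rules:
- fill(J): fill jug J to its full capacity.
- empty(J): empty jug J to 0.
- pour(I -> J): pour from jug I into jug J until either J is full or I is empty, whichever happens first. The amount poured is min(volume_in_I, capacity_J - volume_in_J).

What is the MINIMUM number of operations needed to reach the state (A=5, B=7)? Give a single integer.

Answer: 7

Derivation:
BFS from (A=0, B=11). One shortest path:
  1. pour(B -> A) -> (A=5 B=6)
  2. empty(A) -> (A=0 B=6)
  3. pour(B -> A) -> (A=5 B=1)
  4. empty(A) -> (A=0 B=1)
  5. pour(B -> A) -> (A=1 B=0)
  6. fill(B) -> (A=1 B=11)
  7. pour(B -> A) -> (A=5 B=7)
Reached target in 7 moves.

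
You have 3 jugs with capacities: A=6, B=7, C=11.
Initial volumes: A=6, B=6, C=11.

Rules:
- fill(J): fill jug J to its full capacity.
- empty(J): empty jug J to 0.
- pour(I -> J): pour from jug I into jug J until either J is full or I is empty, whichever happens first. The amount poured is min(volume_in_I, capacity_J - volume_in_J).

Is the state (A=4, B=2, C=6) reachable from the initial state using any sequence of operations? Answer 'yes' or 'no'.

Answer: no

Derivation:
BFS explored all 372 reachable states.
Reachable set includes: (0,0,0), (0,0,1), (0,0,2), (0,0,3), (0,0,4), (0,0,5), (0,0,6), (0,0,7), (0,0,8), (0,0,9), (0,0,10), (0,0,11) ...
Target (A=4, B=2, C=6) not in reachable set → no.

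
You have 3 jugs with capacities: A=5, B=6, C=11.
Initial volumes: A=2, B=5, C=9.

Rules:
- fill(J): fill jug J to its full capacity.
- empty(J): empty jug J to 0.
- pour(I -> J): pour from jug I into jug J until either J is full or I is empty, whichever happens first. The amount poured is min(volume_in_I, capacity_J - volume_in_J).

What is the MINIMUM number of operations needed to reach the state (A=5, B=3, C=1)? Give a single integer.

Answer: 5

Derivation:
BFS from (A=2, B=5, C=9). One shortest path:
  1. empty(A) -> (A=0 B=5 C=9)
  2. pour(B -> C) -> (A=0 B=3 C=11)
  3. pour(C -> A) -> (A=5 B=3 C=6)
  4. empty(A) -> (A=0 B=3 C=6)
  5. pour(C -> A) -> (A=5 B=3 C=1)
Reached target in 5 moves.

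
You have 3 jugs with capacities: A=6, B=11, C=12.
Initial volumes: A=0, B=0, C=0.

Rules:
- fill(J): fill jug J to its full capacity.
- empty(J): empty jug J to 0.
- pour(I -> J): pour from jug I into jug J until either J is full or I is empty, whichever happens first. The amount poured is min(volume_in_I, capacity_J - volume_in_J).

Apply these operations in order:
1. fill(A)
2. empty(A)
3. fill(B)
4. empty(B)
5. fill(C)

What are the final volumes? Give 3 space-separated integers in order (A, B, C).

Step 1: fill(A) -> (A=6 B=0 C=0)
Step 2: empty(A) -> (A=0 B=0 C=0)
Step 3: fill(B) -> (A=0 B=11 C=0)
Step 4: empty(B) -> (A=0 B=0 C=0)
Step 5: fill(C) -> (A=0 B=0 C=12)

Answer: 0 0 12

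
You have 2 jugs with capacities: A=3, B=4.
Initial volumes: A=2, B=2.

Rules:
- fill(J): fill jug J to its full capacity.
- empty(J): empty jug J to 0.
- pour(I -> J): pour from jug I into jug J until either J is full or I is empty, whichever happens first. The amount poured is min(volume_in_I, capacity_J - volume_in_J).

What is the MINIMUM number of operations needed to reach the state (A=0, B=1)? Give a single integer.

BFS from (A=2, B=2). One shortest path:
  1. pour(B -> A) -> (A=3 B=1)
  2. empty(A) -> (A=0 B=1)
Reached target in 2 moves.

Answer: 2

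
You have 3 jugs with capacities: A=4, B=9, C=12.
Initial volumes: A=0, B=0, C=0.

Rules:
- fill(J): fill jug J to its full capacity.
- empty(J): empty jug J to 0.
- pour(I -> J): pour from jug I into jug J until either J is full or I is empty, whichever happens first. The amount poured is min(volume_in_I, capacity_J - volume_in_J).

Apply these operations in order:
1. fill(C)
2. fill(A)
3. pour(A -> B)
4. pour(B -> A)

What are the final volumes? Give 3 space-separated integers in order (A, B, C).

Step 1: fill(C) -> (A=0 B=0 C=12)
Step 2: fill(A) -> (A=4 B=0 C=12)
Step 3: pour(A -> B) -> (A=0 B=4 C=12)
Step 4: pour(B -> A) -> (A=4 B=0 C=12)

Answer: 4 0 12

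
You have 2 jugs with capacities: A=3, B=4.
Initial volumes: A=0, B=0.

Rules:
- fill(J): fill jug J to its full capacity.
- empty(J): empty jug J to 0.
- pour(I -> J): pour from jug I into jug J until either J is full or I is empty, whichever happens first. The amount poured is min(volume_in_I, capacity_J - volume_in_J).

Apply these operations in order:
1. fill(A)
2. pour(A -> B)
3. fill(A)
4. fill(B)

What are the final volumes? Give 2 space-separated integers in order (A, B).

Answer: 3 4

Derivation:
Step 1: fill(A) -> (A=3 B=0)
Step 2: pour(A -> B) -> (A=0 B=3)
Step 3: fill(A) -> (A=3 B=3)
Step 4: fill(B) -> (A=3 B=4)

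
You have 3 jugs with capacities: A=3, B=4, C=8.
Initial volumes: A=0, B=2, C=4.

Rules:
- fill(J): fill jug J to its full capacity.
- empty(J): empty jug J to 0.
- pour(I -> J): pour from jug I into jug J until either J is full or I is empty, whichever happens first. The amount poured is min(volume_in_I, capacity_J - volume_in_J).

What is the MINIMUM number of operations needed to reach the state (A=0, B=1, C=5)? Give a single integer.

BFS from (A=0, B=2, C=4). One shortest path:
  1. pour(C -> B) -> (A=0 B=4 C=2)
  2. pour(B -> A) -> (A=3 B=1 C=2)
  3. pour(A -> C) -> (A=0 B=1 C=5)
Reached target in 3 moves.

Answer: 3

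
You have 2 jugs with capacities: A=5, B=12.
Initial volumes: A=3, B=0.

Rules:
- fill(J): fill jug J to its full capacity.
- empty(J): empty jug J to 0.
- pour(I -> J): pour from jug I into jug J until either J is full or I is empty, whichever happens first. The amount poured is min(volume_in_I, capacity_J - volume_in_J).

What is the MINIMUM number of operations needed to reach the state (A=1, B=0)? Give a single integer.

Answer: 6

Derivation:
BFS from (A=3, B=0). One shortest path:
  1. pour(A -> B) -> (A=0 B=3)
  2. fill(A) -> (A=5 B=3)
  3. pour(A -> B) -> (A=0 B=8)
  4. fill(A) -> (A=5 B=8)
  5. pour(A -> B) -> (A=1 B=12)
  6. empty(B) -> (A=1 B=0)
Reached target in 6 moves.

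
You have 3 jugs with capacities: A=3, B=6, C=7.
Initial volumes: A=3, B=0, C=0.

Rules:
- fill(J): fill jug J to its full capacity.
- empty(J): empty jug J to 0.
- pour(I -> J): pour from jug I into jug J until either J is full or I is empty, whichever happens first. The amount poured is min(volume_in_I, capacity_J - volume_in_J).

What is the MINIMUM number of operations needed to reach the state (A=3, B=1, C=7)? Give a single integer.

BFS from (A=3, B=0, C=0). One shortest path:
  1. fill(C) -> (A=3 B=0 C=7)
  2. pour(C -> B) -> (A=3 B=6 C=1)
  3. empty(B) -> (A=3 B=0 C=1)
  4. pour(C -> B) -> (A=3 B=1 C=0)
  5. fill(C) -> (A=3 B=1 C=7)
Reached target in 5 moves.

Answer: 5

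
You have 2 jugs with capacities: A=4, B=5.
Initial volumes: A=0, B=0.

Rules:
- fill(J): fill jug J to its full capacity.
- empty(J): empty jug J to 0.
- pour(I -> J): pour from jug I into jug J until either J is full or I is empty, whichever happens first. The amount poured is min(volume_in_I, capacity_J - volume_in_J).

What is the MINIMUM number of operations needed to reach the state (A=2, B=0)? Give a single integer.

BFS from (A=0, B=0). One shortest path:
  1. fill(B) -> (A=0 B=5)
  2. pour(B -> A) -> (A=4 B=1)
  3. empty(A) -> (A=0 B=1)
  4. pour(B -> A) -> (A=1 B=0)
  5. fill(B) -> (A=1 B=5)
  6. pour(B -> A) -> (A=4 B=2)
  7. empty(A) -> (A=0 B=2)
  8. pour(B -> A) -> (A=2 B=0)
Reached target in 8 moves.

Answer: 8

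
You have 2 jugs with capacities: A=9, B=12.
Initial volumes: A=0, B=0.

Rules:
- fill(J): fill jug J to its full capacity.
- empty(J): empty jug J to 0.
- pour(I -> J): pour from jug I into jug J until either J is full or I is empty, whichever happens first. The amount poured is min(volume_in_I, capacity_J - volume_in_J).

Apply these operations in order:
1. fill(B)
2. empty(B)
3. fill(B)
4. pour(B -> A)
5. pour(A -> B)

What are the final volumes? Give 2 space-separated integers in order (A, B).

Answer: 0 12

Derivation:
Step 1: fill(B) -> (A=0 B=12)
Step 2: empty(B) -> (A=0 B=0)
Step 3: fill(B) -> (A=0 B=12)
Step 4: pour(B -> A) -> (A=9 B=3)
Step 5: pour(A -> B) -> (A=0 B=12)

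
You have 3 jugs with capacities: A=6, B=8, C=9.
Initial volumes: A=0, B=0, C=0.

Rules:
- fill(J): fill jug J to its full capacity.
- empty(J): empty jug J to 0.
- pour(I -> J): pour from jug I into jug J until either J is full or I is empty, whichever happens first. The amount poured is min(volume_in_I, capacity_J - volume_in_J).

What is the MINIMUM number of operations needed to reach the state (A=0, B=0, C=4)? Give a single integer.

BFS from (A=0, B=0, C=0). One shortest path:
  1. fill(A) -> (A=6 B=0 C=0)
  2. pour(A -> B) -> (A=0 B=6 C=0)
  3. fill(A) -> (A=6 B=6 C=0)
  4. pour(A -> B) -> (A=4 B=8 C=0)
  5. empty(B) -> (A=4 B=0 C=0)
  6. pour(A -> C) -> (A=0 B=0 C=4)
Reached target in 6 moves.

Answer: 6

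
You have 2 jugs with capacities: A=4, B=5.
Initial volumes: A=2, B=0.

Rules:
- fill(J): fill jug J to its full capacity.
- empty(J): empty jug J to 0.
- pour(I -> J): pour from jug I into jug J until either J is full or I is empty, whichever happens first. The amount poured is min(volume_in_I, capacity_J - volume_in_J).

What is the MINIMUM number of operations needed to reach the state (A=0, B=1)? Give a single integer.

BFS from (A=2, B=0). One shortest path:
  1. empty(A) -> (A=0 B=0)
  2. fill(B) -> (A=0 B=5)
  3. pour(B -> A) -> (A=4 B=1)
  4. empty(A) -> (A=0 B=1)
Reached target in 4 moves.

Answer: 4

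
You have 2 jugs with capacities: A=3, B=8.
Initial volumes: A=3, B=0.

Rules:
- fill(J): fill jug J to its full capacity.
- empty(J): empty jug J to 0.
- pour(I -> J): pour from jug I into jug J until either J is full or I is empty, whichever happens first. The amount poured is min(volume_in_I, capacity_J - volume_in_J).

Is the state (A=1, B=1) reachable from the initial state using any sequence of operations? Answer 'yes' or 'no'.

BFS explored all 22 reachable states.
Reachable set includes: (0,0), (0,1), (0,2), (0,3), (0,4), (0,5), (0,6), (0,7), (0,8), (1,0), (1,8), (2,0) ...
Target (A=1, B=1) not in reachable set → no.

Answer: no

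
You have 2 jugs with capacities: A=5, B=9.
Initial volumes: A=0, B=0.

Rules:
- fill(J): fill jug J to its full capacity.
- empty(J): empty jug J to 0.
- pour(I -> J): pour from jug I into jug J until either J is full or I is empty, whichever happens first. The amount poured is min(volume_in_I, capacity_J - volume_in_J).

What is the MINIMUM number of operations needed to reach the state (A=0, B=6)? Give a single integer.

BFS from (A=0, B=0). One shortest path:
  1. fill(A) -> (A=5 B=0)
  2. pour(A -> B) -> (A=0 B=5)
  3. fill(A) -> (A=5 B=5)
  4. pour(A -> B) -> (A=1 B=9)
  5. empty(B) -> (A=1 B=0)
  6. pour(A -> B) -> (A=0 B=1)
  7. fill(A) -> (A=5 B=1)
  8. pour(A -> B) -> (A=0 B=6)
Reached target in 8 moves.

Answer: 8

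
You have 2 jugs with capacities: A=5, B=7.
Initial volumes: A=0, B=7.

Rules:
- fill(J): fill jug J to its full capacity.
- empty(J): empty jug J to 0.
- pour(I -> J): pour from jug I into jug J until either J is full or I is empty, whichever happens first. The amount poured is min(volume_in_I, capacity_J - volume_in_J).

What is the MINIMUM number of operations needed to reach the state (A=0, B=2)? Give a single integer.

BFS from (A=0, B=7). One shortest path:
  1. pour(B -> A) -> (A=5 B=2)
  2. empty(A) -> (A=0 B=2)
Reached target in 2 moves.

Answer: 2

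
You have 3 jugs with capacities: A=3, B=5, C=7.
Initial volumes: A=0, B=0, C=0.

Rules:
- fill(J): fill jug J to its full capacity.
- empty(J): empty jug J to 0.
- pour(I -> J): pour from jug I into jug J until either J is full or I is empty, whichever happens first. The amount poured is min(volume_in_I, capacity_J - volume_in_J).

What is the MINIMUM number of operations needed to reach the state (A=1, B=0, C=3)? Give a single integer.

Answer: 7

Derivation:
BFS from (A=0, B=0, C=0). One shortest path:
  1. fill(A) -> (A=3 B=0 C=0)
  2. pour(A -> B) -> (A=0 B=3 C=0)
  3. fill(A) -> (A=3 B=3 C=0)
  4. pour(A -> C) -> (A=0 B=3 C=3)
  5. fill(A) -> (A=3 B=3 C=3)
  6. pour(A -> B) -> (A=1 B=5 C=3)
  7. empty(B) -> (A=1 B=0 C=3)
Reached target in 7 moves.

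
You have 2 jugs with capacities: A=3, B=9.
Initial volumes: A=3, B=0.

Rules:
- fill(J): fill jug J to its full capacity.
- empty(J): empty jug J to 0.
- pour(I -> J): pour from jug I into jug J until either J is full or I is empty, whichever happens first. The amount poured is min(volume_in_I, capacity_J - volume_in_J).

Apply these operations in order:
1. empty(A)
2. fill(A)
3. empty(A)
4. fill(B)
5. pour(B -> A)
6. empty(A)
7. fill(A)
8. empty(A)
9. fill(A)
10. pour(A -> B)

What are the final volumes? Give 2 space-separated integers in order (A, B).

Step 1: empty(A) -> (A=0 B=0)
Step 2: fill(A) -> (A=3 B=0)
Step 3: empty(A) -> (A=0 B=0)
Step 4: fill(B) -> (A=0 B=9)
Step 5: pour(B -> A) -> (A=3 B=6)
Step 6: empty(A) -> (A=0 B=6)
Step 7: fill(A) -> (A=3 B=6)
Step 8: empty(A) -> (A=0 B=6)
Step 9: fill(A) -> (A=3 B=6)
Step 10: pour(A -> B) -> (A=0 B=9)

Answer: 0 9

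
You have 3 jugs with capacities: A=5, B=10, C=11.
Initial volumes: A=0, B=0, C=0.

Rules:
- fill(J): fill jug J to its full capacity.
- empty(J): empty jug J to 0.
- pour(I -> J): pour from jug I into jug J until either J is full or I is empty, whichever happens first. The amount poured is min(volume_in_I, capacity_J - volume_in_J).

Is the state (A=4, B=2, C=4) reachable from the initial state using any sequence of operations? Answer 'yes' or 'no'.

Answer: no

Derivation:
BFS explored all 432 reachable states.
Reachable set includes: (0,0,0), (0,0,1), (0,0,2), (0,0,3), (0,0,4), (0,0,5), (0,0,6), (0,0,7), (0,0,8), (0,0,9), (0,0,10), (0,0,11) ...
Target (A=4, B=2, C=4) not in reachable set → no.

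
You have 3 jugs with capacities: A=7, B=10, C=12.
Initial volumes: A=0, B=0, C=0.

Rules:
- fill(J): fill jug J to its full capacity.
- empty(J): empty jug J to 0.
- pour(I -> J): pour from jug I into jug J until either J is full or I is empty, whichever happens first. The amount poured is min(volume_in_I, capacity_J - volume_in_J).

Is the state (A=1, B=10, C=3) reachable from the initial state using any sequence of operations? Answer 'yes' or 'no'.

BFS from (A=0, B=0, C=0):
  1. fill(A) -> (A=7 B=0 C=0)
  2. pour(A -> B) -> (A=0 B=7 C=0)
  3. fill(A) -> (A=7 B=7 C=0)
  4. pour(A -> B) -> (A=4 B=10 C=0)
  5. pour(B -> C) -> (A=4 B=0 C=10)
  6. pour(A -> B) -> (A=0 B=4 C=10)
  7. pour(C -> A) -> (A=7 B=4 C=3)
  8. pour(A -> B) -> (A=1 B=10 C=3)
Target reached → yes.

Answer: yes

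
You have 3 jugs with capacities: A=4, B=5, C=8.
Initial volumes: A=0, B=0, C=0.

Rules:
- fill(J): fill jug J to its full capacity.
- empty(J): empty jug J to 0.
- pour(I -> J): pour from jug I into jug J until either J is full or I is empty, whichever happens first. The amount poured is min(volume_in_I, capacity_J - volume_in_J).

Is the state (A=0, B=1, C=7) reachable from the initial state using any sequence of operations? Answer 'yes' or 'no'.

BFS from (A=0, B=0, C=0):
  1. fill(C) -> (A=0 B=0 C=8)
  2. pour(C -> B) -> (A=0 B=5 C=3)
  3. pour(B -> A) -> (A=4 B=1 C=3)
  4. pour(A -> C) -> (A=0 B=1 C=7)
Target reached → yes.

Answer: yes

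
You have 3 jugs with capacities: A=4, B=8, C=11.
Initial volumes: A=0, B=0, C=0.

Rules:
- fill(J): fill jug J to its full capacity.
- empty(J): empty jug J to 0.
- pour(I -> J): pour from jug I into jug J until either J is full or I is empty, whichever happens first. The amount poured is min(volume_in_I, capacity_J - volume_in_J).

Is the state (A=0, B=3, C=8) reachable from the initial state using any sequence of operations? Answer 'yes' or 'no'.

BFS from (A=0, B=0, C=0):
  1. fill(C) -> (A=0 B=0 C=11)
  2. pour(C -> B) -> (A=0 B=8 C=3)
  3. pour(C -> A) -> (A=3 B=8 C=0)
  4. pour(B -> C) -> (A=3 B=0 C=8)
  5. pour(A -> B) -> (A=0 B=3 C=8)
Target reached → yes.

Answer: yes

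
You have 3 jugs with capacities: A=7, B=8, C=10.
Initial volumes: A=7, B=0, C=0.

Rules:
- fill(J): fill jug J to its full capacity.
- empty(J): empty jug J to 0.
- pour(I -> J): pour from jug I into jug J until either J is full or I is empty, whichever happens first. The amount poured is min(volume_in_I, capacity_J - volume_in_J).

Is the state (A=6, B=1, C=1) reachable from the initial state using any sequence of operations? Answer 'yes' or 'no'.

BFS explored all 414 reachable states.
Reachable set includes: (0,0,0), (0,0,1), (0,0,2), (0,0,3), (0,0,4), (0,0,5), (0,0,6), (0,0,7), (0,0,8), (0,0,9), (0,0,10), (0,1,0) ...
Target (A=6, B=1, C=1) not in reachable set → no.

Answer: no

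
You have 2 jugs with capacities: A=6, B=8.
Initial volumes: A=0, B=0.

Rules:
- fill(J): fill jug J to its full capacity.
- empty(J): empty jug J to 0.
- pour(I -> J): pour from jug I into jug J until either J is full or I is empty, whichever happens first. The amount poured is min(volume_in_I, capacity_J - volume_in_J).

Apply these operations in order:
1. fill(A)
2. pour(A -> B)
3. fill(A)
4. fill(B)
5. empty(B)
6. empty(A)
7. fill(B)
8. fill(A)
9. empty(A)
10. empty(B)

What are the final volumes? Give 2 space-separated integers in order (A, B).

Step 1: fill(A) -> (A=6 B=0)
Step 2: pour(A -> B) -> (A=0 B=6)
Step 3: fill(A) -> (A=6 B=6)
Step 4: fill(B) -> (A=6 B=8)
Step 5: empty(B) -> (A=6 B=0)
Step 6: empty(A) -> (A=0 B=0)
Step 7: fill(B) -> (A=0 B=8)
Step 8: fill(A) -> (A=6 B=8)
Step 9: empty(A) -> (A=0 B=8)
Step 10: empty(B) -> (A=0 B=0)

Answer: 0 0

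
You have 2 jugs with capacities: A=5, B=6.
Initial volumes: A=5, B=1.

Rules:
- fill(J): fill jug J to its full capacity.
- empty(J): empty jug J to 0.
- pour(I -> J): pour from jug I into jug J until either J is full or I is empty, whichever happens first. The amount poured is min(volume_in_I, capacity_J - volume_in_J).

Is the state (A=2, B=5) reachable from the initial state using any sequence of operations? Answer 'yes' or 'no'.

BFS explored all 22 reachable states.
Reachable set includes: (0,0), (0,1), (0,2), (0,3), (0,4), (0,5), (0,6), (1,0), (1,6), (2,0), (2,6), (3,0) ...
Target (A=2, B=5) not in reachable set → no.

Answer: no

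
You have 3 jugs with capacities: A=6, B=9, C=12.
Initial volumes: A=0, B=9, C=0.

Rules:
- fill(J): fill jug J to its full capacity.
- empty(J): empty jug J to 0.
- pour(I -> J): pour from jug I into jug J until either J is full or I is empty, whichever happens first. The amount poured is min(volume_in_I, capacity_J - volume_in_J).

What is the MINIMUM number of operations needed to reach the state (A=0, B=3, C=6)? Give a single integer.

BFS from (A=0, B=9, C=0). One shortest path:
  1. pour(B -> A) -> (A=6 B=3 C=0)
  2. pour(A -> C) -> (A=0 B=3 C=6)
Reached target in 2 moves.

Answer: 2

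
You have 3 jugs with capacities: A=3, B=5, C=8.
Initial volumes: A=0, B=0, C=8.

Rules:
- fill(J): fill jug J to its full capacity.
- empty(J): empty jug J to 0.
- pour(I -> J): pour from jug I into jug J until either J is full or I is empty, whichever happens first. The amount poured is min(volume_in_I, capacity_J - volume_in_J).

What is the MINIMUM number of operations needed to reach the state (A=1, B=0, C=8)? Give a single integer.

BFS from (A=0, B=0, C=8). One shortest path:
  1. fill(A) -> (A=3 B=0 C=8)
  2. pour(A -> B) -> (A=0 B=3 C=8)
  3. fill(A) -> (A=3 B=3 C=8)
  4. pour(A -> B) -> (A=1 B=5 C=8)
  5. empty(B) -> (A=1 B=0 C=8)
Reached target in 5 moves.

Answer: 5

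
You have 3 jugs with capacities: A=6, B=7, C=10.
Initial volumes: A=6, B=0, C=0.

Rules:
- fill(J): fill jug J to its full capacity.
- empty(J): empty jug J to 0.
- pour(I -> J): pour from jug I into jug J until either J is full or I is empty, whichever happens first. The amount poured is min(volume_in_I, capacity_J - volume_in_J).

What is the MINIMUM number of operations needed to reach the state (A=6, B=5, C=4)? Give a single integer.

BFS from (A=6, B=0, C=0). One shortest path:
  1. fill(C) -> (A=6 B=0 C=10)
  2. pour(A -> B) -> (A=0 B=6 C=10)
  3. fill(A) -> (A=6 B=6 C=10)
  4. pour(A -> B) -> (A=5 B=7 C=10)
  5. empty(B) -> (A=5 B=0 C=10)
  6. pour(A -> B) -> (A=0 B=5 C=10)
  7. pour(C -> A) -> (A=6 B=5 C=4)
Reached target in 7 moves.

Answer: 7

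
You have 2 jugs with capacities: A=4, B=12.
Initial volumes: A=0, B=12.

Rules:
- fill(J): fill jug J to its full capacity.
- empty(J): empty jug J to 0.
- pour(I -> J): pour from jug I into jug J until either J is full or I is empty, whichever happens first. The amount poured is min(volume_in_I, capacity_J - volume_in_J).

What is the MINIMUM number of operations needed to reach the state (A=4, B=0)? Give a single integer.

Answer: 2

Derivation:
BFS from (A=0, B=12). One shortest path:
  1. fill(A) -> (A=4 B=12)
  2. empty(B) -> (A=4 B=0)
Reached target in 2 moves.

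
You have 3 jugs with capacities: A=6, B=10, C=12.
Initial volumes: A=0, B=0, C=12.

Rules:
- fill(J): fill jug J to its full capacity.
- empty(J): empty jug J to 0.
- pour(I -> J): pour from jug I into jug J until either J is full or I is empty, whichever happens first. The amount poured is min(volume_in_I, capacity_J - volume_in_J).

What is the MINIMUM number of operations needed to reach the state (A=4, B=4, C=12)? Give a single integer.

Answer: 6

Derivation:
BFS from (A=0, B=0, C=12). One shortest path:
  1. fill(B) -> (A=0 B=10 C=12)
  2. empty(C) -> (A=0 B=10 C=0)
  3. pour(B -> C) -> (A=0 B=0 C=10)
  4. fill(B) -> (A=0 B=10 C=10)
  5. pour(B -> A) -> (A=6 B=4 C=10)
  6. pour(A -> C) -> (A=4 B=4 C=12)
Reached target in 6 moves.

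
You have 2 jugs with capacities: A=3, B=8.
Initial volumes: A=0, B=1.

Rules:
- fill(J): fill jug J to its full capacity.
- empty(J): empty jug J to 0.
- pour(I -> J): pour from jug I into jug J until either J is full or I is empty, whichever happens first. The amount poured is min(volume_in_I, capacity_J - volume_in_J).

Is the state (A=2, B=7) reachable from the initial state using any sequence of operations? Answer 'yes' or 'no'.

BFS explored all 22 reachable states.
Reachable set includes: (0,0), (0,1), (0,2), (0,3), (0,4), (0,5), (0,6), (0,7), (0,8), (1,0), (1,8), (2,0) ...
Target (A=2, B=7) not in reachable set → no.

Answer: no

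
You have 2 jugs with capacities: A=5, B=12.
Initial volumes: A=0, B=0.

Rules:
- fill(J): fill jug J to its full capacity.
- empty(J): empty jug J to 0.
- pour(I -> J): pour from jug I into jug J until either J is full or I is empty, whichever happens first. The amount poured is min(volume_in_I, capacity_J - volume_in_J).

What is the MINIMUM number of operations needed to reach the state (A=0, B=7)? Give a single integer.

BFS from (A=0, B=0). One shortest path:
  1. fill(B) -> (A=0 B=12)
  2. pour(B -> A) -> (A=5 B=7)
  3. empty(A) -> (A=0 B=7)
Reached target in 3 moves.

Answer: 3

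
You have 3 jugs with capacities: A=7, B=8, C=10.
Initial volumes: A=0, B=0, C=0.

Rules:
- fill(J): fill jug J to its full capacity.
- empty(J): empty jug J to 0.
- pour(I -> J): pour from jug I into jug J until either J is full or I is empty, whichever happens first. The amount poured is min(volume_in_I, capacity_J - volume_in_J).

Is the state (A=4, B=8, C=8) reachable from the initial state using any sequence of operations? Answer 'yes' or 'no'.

BFS from (A=0, B=0, C=0):
  1. fill(A) -> (A=7 B=0 C=0)
  2. fill(B) -> (A=7 B=8 C=0)
  3. pour(A -> C) -> (A=0 B=8 C=7)
  4. fill(A) -> (A=7 B=8 C=7)
  5. pour(A -> C) -> (A=4 B=8 C=10)
  6. empty(C) -> (A=4 B=8 C=0)
  7. pour(B -> C) -> (A=4 B=0 C=8)
  8. fill(B) -> (A=4 B=8 C=8)
Target reached → yes.

Answer: yes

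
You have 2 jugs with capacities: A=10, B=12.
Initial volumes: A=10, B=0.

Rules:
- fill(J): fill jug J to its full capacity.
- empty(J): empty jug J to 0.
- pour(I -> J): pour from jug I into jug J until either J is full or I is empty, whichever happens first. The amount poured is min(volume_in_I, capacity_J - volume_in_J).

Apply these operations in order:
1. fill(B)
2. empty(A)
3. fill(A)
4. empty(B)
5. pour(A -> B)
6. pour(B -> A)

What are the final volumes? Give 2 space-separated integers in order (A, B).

Answer: 10 0

Derivation:
Step 1: fill(B) -> (A=10 B=12)
Step 2: empty(A) -> (A=0 B=12)
Step 3: fill(A) -> (A=10 B=12)
Step 4: empty(B) -> (A=10 B=0)
Step 5: pour(A -> B) -> (A=0 B=10)
Step 6: pour(B -> A) -> (A=10 B=0)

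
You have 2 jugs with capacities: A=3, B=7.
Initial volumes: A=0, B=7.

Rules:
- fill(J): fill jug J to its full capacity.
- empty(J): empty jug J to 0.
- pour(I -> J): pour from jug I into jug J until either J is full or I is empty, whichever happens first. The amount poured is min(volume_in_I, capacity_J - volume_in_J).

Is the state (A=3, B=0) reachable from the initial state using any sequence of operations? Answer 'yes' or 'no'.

BFS from (A=0, B=7):
  1. fill(A) -> (A=3 B=7)
  2. empty(B) -> (A=3 B=0)
Target reached → yes.

Answer: yes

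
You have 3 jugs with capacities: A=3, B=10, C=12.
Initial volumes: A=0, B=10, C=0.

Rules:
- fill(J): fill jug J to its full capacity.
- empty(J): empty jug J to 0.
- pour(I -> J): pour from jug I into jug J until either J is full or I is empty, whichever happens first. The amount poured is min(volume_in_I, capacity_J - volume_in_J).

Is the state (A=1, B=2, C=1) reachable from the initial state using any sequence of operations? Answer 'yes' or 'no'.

BFS explored all 374 reachable states.
Reachable set includes: (0,0,0), (0,0,1), (0,0,2), (0,0,3), (0,0,4), (0,0,5), (0,0,6), (0,0,7), (0,0,8), (0,0,9), (0,0,10), (0,0,11) ...
Target (A=1, B=2, C=1) not in reachable set → no.

Answer: no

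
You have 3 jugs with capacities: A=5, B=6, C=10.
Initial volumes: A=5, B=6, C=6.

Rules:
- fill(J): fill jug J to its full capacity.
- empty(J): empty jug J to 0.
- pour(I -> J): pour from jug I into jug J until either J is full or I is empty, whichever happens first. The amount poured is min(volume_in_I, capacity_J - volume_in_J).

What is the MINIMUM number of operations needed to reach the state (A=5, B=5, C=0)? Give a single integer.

BFS from (A=5, B=6, C=6). One shortest path:
  1. empty(B) -> (A=5 B=0 C=6)
  2. empty(C) -> (A=5 B=0 C=0)
  3. pour(A -> B) -> (A=0 B=5 C=0)
  4. fill(A) -> (A=5 B=5 C=0)
Reached target in 4 moves.

Answer: 4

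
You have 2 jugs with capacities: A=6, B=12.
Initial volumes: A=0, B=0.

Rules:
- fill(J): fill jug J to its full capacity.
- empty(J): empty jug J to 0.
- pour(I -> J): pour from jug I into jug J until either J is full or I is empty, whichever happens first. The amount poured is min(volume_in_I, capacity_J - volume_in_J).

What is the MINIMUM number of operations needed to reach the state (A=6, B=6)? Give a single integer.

BFS from (A=0, B=0). One shortest path:
  1. fill(B) -> (A=0 B=12)
  2. pour(B -> A) -> (A=6 B=6)
Reached target in 2 moves.

Answer: 2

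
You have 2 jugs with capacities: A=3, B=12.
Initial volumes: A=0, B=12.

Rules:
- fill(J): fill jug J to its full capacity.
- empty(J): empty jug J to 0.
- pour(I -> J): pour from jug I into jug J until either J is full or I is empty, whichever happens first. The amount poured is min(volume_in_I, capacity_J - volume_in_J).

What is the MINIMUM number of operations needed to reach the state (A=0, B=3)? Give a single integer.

BFS from (A=0, B=12). One shortest path:
  1. fill(A) -> (A=3 B=12)
  2. empty(B) -> (A=3 B=0)
  3. pour(A -> B) -> (A=0 B=3)
Reached target in 3 moves.

Answer: 3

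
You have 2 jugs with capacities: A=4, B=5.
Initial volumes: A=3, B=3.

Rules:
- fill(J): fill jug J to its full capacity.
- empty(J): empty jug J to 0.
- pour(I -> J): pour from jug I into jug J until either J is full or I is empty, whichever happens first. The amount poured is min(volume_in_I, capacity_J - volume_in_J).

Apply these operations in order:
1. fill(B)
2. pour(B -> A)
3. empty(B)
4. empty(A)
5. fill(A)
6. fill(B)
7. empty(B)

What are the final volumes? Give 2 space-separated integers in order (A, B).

Answer: 4 0

Derivation:
Step 1: fill(B) -> (A=3 B=5)
Step 2: pour(B -> A) -> (A=4 B=4)
Step 3: empty(B) -> (A=4 B=0)
Step 4: empty(A) -> (A=0 B=0)
Step 5: fill(A) -> (A=4 B=0)
Step 6: fill(B) -> (A=4 B=5)
Step 7: empty(B) -> (A=4 B=0)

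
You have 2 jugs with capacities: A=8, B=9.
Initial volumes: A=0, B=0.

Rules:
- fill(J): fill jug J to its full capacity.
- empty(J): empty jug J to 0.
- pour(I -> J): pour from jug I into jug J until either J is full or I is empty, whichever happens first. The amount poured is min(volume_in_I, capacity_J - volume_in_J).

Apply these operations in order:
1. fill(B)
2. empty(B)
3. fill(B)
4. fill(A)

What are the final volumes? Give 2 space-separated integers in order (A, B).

Answer: 8 9

Derivation:
Step 1: fill(B) -> (A=0 B=9)
Step 2: empty(B) -> (A=0 B=0)
Step 3: fill(B) -> (A=0 B=9)
Step 4: fill(A) -> (A=8 B=9)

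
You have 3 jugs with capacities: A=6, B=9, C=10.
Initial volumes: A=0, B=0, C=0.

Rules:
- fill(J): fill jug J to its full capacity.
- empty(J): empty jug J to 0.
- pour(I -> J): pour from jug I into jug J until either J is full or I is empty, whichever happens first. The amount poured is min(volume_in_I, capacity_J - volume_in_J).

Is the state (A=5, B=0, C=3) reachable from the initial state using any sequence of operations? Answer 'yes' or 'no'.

Answer: yes

Derivation:
BFS from (A=0, B=0, C=0):
  1. fill(B) -> (A=0 B=9 C=0)
  2. pour(B -> C) -> (A=0 B=0 C=9)
  3. fill(B) -> (A=0 B=9 C=9)
  4. pour(B -> A) -> (A=6 B=3 C=9)
  5. pour(A -> C) -> (A=5 B=3 C=10)
  6. empty(C) -> (A=5 B=3 C=0)
  7. pour(B -> C) -> (A=5 B=0 C=3)
Target reached → yes.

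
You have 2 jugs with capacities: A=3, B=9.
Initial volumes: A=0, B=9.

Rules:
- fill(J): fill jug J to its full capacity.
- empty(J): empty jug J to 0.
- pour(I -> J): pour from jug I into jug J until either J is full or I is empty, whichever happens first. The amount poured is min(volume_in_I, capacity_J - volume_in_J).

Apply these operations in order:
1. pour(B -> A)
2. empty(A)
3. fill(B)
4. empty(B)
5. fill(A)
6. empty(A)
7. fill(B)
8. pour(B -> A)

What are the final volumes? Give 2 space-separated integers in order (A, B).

Answer: 3 6

Derivation:
Step 1: pour(B -> A) -> (A=3 B=6)
Step 2: empty(A) -> (A=0 B=6)
Step 3: fill(B) -> (A=0 B=9)
Step 4: empty(B) -> (A=0 B=0)
Step 5: fill(A) -> (A=3 B=0)
Step 6: empty(A) -> (A=0 B=0)
Step 7: fill(B) -> (A=0 B=9)
Step 8: pour(B -> A) -> (A=3 B=6)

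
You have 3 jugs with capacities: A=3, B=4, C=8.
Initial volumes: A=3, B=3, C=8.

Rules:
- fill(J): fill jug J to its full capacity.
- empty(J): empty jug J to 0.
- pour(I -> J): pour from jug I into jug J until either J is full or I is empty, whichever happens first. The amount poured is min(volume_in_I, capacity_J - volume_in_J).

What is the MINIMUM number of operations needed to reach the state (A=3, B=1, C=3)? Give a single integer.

Answer: 4

Derivation:
BFS from (A=3, B=3, C=8). One shortest path:
  1. fill(B) -> (A=3 B=4 C=8)
  2. empty(C) -> (A=3 B=4 C=0)
  3. pour(A -> C) -> (A=0 B=4 C=3)
  4. pour(B -> A) -> (A=3 B=1 C=3)
Reached target in 4 moves.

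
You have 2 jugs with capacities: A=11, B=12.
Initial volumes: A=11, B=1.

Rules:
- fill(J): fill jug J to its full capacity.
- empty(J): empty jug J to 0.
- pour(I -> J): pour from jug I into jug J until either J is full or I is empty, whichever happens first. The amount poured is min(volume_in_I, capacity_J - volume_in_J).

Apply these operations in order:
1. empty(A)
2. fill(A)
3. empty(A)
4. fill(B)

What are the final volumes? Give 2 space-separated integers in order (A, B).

Step 1: empty(A) -> (A=0 B=1)
Step 2: fill(A) -> (A=11 B=1)
Step 3: empty(A) -> (A=0 B=1)
Step 4: fill(B) -> (A=0 B=12)

Answer: 0 12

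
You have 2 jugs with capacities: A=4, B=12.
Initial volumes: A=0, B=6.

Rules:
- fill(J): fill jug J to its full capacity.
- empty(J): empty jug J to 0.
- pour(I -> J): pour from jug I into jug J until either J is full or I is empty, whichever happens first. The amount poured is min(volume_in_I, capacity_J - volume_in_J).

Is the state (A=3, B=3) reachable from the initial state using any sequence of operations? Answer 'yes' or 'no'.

Answer: no

Derivation:
BFS explored all 16 reachable states.
Reachable set includes: (0,0), (0,2), (0,4), (0,6), (0,8), (0,10), (0,12), (2,0), (2,12), (4,0), (4,2), (4,4) ...
Target (A=3, B=3) not in reachable set → no.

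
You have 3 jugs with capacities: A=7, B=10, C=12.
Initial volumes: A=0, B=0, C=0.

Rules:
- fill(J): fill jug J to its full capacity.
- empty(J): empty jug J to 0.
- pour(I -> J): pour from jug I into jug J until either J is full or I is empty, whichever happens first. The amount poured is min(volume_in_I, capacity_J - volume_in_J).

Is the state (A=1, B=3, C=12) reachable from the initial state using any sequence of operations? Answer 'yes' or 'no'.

BFS from (A=0, B=0, C=0):
  1. fill(A) -> (A=7 B=0 C=0)
  2. fill(C) -> (A=7 B=0 C=12)
  3. pour(A -> B) -> (A=0 B=7 C=12)
  4. fill(A) -> (A=7 B=7 C=12)
  5. pour(A -> B) -> (A=4 B=10 C=12)
  6. empty(B) -> (A=4 B=0 C=12)
  7. pour(A -> B) -> (A=0 B=4 C=12)
  8. pour(C -> A) -> (A=7 B=4 C=5)
  9. pour(A -> B) -> (A=1 B=10 C=5)
  10. pour(B -> C) -> (A=1 B=3 C=12)
Target reached → yes.

Answer: yes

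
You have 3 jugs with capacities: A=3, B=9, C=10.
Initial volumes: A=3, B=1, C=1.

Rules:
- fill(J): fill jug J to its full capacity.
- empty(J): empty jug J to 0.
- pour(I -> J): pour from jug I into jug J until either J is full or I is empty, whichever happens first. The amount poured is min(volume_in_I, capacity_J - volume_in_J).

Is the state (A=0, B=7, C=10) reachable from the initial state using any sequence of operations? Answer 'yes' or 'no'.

Answer: yes

Derivation:
BFS from (A=3, B=1, C=1):
  1. fill(C) -> (A=3 B=1 C=10)
  2. pour(A -> B) -> (A=0 B=4 C=10)
  3. fill(A) -> (A=3 B=4 C=10)
  4. pour(A -> B) -> (A=0 B=7 C=10)
Target reached → yes.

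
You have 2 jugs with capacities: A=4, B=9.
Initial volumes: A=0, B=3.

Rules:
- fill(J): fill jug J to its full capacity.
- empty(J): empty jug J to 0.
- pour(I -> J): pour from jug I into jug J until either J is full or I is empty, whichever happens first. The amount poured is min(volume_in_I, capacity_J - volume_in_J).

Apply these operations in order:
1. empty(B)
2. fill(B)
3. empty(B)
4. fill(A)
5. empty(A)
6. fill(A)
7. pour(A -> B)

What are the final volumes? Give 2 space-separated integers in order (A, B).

Answer: 0 4

Derivation:
Step 1: empty(B) -> (A=0 B=0)
Step 2: fill(B) -> (A=0 B=9)
Step 3: empty(B) -> (A=0 B=0)
Step 4: fill(A) -> (A=4 B=0)
Step 5: empty(A) -> (A=0 B=0)
Step 6: fill(A) -> (A=4 B=0)
Step 7: pour(A -> B) -> (A=0 B=4)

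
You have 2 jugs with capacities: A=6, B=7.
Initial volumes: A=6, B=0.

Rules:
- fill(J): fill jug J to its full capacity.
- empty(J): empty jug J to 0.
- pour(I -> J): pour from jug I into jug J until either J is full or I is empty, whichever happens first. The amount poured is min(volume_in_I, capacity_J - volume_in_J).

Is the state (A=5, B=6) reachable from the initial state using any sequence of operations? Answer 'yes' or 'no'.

BFS explored all 26 reachable states.
Reachable set includes: (0,0), (0,1), (0,2), (0,3), (0,4), (0,5), (0,6), (0,7), (1,0), (1,7), (2,0), (2,7) ...
Target (A=5, B=6) not in reachable set → no.

Answer: no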